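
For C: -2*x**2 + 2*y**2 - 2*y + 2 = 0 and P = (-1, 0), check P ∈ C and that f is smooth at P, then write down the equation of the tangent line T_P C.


Tangent line at P: 4*x - 2*y + 4 = 0.

Step 1: f(-1, 0) = 0, so P lies on C.
Step 2: partial derivatives
  f_x(x, y) = -4*x, f_y(x, y) = 4*y - 2.
  f_x(P) = 4, f_y(P) = -2 (gradient nonzero, so P is smooth).
Step 3: tangent line at P: 4·(x − -1) + -2·(y − 0) = 0.
Expanding: 4*x - 2*y + 4 = 0.


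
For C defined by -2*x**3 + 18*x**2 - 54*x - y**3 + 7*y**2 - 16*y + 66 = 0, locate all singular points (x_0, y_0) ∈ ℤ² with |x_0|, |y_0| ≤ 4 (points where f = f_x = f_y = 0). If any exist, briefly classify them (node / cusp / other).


Singular points: {(3, 2)}; classification: cusp.

Compute partial derivatives:
  f_x = -6*x**2 + 36*x - 54.
  f_y = -3*y**2 + 14*y - 16.
Scan x_0 ∈ {−4, ..., 4}. For each x_0, f_y(x_0, y) is a polynomial in y; find its integer roots y ∈ {−4, ..., 4}, then test f_x and f at those candidates.
  x = -4: f_y(-4, y) = -3*y**2 + 14*y - 16; vanishes at y ∈ {2}. (-4, 2): f_x = -294 ≠ 0.
  x = -3: f_y(-3, y) = -3*y**2 + 14*y - 16; vanishes at y ∈ {2}. (-3, 2): f_x = -216 ≠ 0.
  x = -2: f_y(-2, y) = -3*y**2 + 14*y - 16; vanishes at y ∈ {2}. (-2, 2): f_x = -150 ≠ 0.
  x = -1: f_y(-1, y) = -3*y**2 + 14*y - 16; vanishes at y ∈ {2}. (-1, 2): f_x = -96 ≠ 0.
  x = 0: f_y(0, y) = -3*y**2 + 14*y - 16; vanishes at y ∈ {2}. (0, 2): f_x = -54 ≠ 0.
  x = 1: f_y(1, y) = -3*y**2 + 14*y - 16; vanishes at y ∈ {2}. (1, 2): f_x = -24 ≠ 0.
  x = 2: f_y(2, y) = -3*y**2 + 14*y - 16; vanishes at y ∈ {2}. (2, 2): f_x = -6 ≠ 0.
  x = 3: f_y(3, y) = -3*y**2 + 14*y - 16; vanishes at y ∈ {2}. (3, 2): f_x = 0, f = 0 — SINGULAR.
  x = 4: f_y(4, y) = -3*y**2 + 14*y - 16; vanishes at y ∈ {2}. (4, 2): f_x = -6 ≠ 0.
Only singular point on the grid: (3, 2).
Classify: substitute x = 3 + u, y = 2 + v and expand: f = -2*u**3 - v**3 + v**2.
No constant or linear terms (consistent with a singular point). Quadratic part: v**2. Cubic part: -2*u**3 - v**3.
The quadratic part v**2 is a perfect square, so there is a single (double) tangent line v = 0, i.e. y = 2. Restricting the cubic part to that line (v = 0) leaves -2*u**3 ≠ 0, so f is not divisible by v and the branch is v² ≈ 2*u**3 to lowest order — this is a cusp.
Classification: cusp.


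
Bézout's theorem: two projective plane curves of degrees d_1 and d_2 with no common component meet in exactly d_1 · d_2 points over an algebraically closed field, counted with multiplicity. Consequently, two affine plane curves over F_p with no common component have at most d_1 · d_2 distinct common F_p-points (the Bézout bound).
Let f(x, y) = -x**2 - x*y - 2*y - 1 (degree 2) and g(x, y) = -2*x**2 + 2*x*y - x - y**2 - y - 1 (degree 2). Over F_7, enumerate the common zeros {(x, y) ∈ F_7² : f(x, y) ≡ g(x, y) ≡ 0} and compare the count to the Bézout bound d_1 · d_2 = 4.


Common zeros: {(6, 5)}; count = 1; Bézout bound = 4.

deg(f) = 2, deg(g) = 2, so Bézout bound = 4.
Scan x ∈ F_7. For each x, list the y ∈ F_7 with f(x, y) ≡ 0 and those with g(x, y) ≡ 0 (mod 7); the common zeros in that column are the intersection.
  x = 0: f ≡ 0 at y ∈ {3}; g ≡ 0 at y ∈ {2, 4}; common: ∅.
  x = 1: f ≡ 0 at y ∈ {4}; g ≡ 0 at y ∈ ∅; common: ∅.
  x = 2: f ≡ 0 at y ∈ {4}; g ≡ 0 at y ∈ {5}; common: ∅.
  x = 3: f ≡ 0 at y ∈ {5}; g ≡ 0 at y ∈ {6}; common: ∅.
  x = 4: f ≡ 0 at y ∈ {3}; g ≡ 0 at y ∈ ∅; common: ∅.
  x = 5: f ≡ 0 at y ∈ ∅; g ≡ 0 at y ∈ {0, 2}; common: ∅.
  x = 6: f ≡ 0 at y ∈ {5}; g ≡ 0 at y ∈ {5, 6}; common: {5}.
Collecting: common zeros = {(6, 5)}, so the count is 1.
Comparison with the Bézout bound: 1 ≤ 4 = deg(f)·deg(g), as expected for curves with no common component (the affine F_7-count falls short of the bound because intersections may lie at infinity, over extension fields, or carry multiplicity).


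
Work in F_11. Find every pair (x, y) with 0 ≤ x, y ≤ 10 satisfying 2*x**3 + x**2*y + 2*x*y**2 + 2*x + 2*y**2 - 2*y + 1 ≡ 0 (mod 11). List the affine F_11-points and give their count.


Affine F_11-points: {(1, 6), (1, 8), (3, 3), (7, 8), (7, 9), (10, 8)}; count = 6.

For each of the 121 pairs (x, y) ∈ F_11², evaluate f(x, y) mod 11. Record the zeros.
  x = 0: [0↦1, 1↦1, 2↦5, 3↦2, 4↦3, 5↦8, 6↦6, 7↦8, 8↦3, 9↦2, 10↦5]  zeros at y ∈ ∅
  x = 1: [0↦5, 1↦8, 2↦8, 3↦5, 4↦10, 5↦1, 6↦0, 7↦7, 8↦0, 9↦1, 10↦10]  zeros at y ∈ {6, 8}
  x = 2: [0↦10, 1↦7, 2↦5, 3↦4, 4↦4, 5↦5, 6↦7, 7↦10, 8↦3, 9↦8, 10↦3]  zeros at y ∈ ∅
  x = 3: [0↦6, 1↦10, 2↦8, 3↦0, 4↦8, 5↦10, 6↦6, 7↦7, 8↦2, 9↦2, 10↦7]  zeros at y ∈ {3}
  x = 4: [0↦5, 1↦7, 2↦7, 3↦5, 4↦1, 5↦6, 6↦9, 7↦10, 8↦9, 9↦6, 10↦1]  zeros at y ∈ ∅
  x = 5: [0↦8, 1↦10, 2↦3, 3↦9, 4↦6, 5↦5, 6↦6, 7↦9, 8↦3, 9↦10, 10↦8]  zeros at y ∈ ∅
  x = 6: [0↦5, 1↦9, 2↦8, 3↦2, 4↦2, 5↦8, 6↦9, 7↦5, 8↦7, 9↦4, 10↦7]  zeros at y ∈ ∅
  x = 7: [0↦8, 1↦5, 2↦1, 3↦7, 4↦1, 5↦5, 6↦8, 7↦10, 8↦0, 9↦0, 10↦10]  zeros at y ∈ {8, 9}
  x = 8: [0↦7, 1↦10, 2↦5, 3↦3, 4↦4, 5↦8, 6↦4, 7↦3, 8↦5, 9↦10, 10↦7]  zeros at y ∈ ∅
  x = 9: [0↦3, 1↦3, 2↦10, 3↦2, 4↦1, 5↦7, 6↦9, 7↦7, 8↦1, 9↦2, 10↦10]  zeros at y ∈ ∅
  x = 10: [0↦8, 1↦7, 2↦6, 3↦5, 4↦4, 5↦3, 6↦2, 7↦1, 8↦0, 9↦10, 10↦9]  zeros at y ∈ {8}
Collecting zeros: affine points = {(1, 6), (1, 8), (3, 3), (7, 8), (7, 9), (10, 8)}.
Total count |C(F_11)_aff| = 6.


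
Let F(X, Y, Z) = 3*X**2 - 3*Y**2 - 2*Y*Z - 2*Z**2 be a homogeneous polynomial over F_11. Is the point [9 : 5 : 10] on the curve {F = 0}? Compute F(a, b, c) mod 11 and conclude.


F(9,5,10) ≡ 0 (mod 11); P is on the curve.

Evaluate F(9, 5, 10) term-by-term (mod 11).
  3*X**2 ↦ 3·81·1·1 = 243
  -3*Y**2 ↦ -3·1·25·1 = -75
  -2*Y*Z ↦ -2·1·5·10 = -100
  -2*Z**2 ↦ -2·1·1·100 = -200
Sum: F(9, 5, 10) = (243) + (-75) + (-100) + (-200) = -132.
Reducing mod 11: -132 ≡ 0 (mod 11).
Since F(a, b, c) ≡ 0 (mod 11), P lies on the curve.


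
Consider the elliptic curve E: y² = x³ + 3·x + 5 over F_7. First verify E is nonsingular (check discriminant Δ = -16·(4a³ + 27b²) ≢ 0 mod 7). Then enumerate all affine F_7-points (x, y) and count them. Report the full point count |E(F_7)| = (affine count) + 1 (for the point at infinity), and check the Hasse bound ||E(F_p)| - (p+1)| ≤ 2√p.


Affine points = {(1, 3), (1, 4), (4, 2), (4, 5), (6, 1), (6, 6)}; affine count = 6; |E(F_7)| = 7.

Discriminant check: Δ ∝ 4a³ + 27b² = 4·3³ + 27·5² = 4·27 + 27·25 ≡ 6 (mod 7). Nonzero ⇒ E is nonsingular.
For each x ∈ F_7, compute rhs = x³ + 3·x + 5 mod 7, then count y ∈ F_7 with y² ≡ rhs.
  x = 0: rhs = 5, matching y values: none (0 points).
  x = 1: rhs = 2, matching y values: 3, 4 (2 points).
  x = 2: rhs = 5, matching y values: none (0 points).
  x = 3: rhs = 6, matching y values: none (0 points).
  x = 4: rhs = 4, matching y values: 2, 5 (2 points).
  x = 5: rhs = 5, matching y values: none (0 points).
  x = 6: rhs = 1, matching y values: 1, 6 (2 points).
Total affine count: 6.
Full point count |E(F_7)| = 6 + 1 = 7.
Hasse bound: |7 − (7+1)| = |-1| = 1 ≤ 2√7 ≈ 5.2915 ✓.


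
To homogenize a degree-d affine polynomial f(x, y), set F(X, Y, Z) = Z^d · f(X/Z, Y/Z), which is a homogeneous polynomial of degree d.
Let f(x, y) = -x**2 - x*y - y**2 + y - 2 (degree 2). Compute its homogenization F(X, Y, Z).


F(X, Y, Z) = -X**2 - X*Y - Y**2 + Y*Z - 2*Z**2

deg(f) = 2.
Substitute x = X/Z, y = Y/Z into f, then multiply by Z^2.
  monomial -1·x^2·y^0 ↦ -1·X^2·Y^0·Z^0.
  monomial -1·x^1·y^1 ↦ -1·X^1·Y^1·Z^0.
  monomial -1·x^0·y^2 ↦ -1·X^0·Y^2·Z^0.
  monomial 1·x^0·y^1 ↦ 1·X^0·Y^1·Z^1.
  monomial -2·x^0·y^0 ↦ -2·X^0·Y^0·Z^2.
Collecting: F(X, Y, Z) = -X**2 - X*Y - Y**2 + Y*Z - 2*Z**2.


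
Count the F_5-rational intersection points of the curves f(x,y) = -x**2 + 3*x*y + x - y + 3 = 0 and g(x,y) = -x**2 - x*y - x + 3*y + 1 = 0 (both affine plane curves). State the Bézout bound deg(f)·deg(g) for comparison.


Common zeros: {(0, 3)}; count = 1; Bézout bound = 4.

deg(f) = 2, deg(g) = 2, so Bézout bound = 4.
Scan x ∈ F_5. For each x, list the y ∈ F_5 with f(x, y) ≡ 0 and those with g(x, y) ≡ 0 (mod 5); the common zeros in that column are the intersection.
  x = 0: f ≡ 0 at y ∈ {3}; g ≡ 0 at y ∈ {3}; common: {3}.
  x = 1: f ≡ 0 at y ∈ {1}; g ≡ 0 at y ∈ {3}; common: ∅.
  x = 2: f ≡ 0 at y ∈ ∅; g ≡ 0 at y ∈ {0}; common: ∅.
  x = 3: f ≡ 0 at y ∈ {1}; g ≡ 0 at y ∈ ∅; common: ∅.
  x = 4: f ≡ 0 at y ∈ {4}; g ≡ 0 at y ∈ {1}; common: ∅.
Collecting: common zeros = {(0, 3)}, so the count is 1.
Comparison with the Bézout bound: 1 ≤ 4 = deg(f)·deg(g), as expected for curves with no common component (the affine F_5-count falls short of the bound because intersections may lie at infinity, over extension fields, or carry multiplicity).


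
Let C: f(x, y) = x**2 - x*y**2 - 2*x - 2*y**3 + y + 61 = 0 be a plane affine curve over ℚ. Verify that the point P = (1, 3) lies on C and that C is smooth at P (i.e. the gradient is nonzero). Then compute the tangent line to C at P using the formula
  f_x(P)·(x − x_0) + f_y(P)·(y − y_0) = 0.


Tangent line at P: -9*x - 59*y + 186 = 0.

Step 1: f(1, 3) = 0, so P lies on C.
Step 2: partial derivatives
  f_x(x, y) = 2*x - y**2 - 2, f_y(x, y) = -2*x*y - 6*y**2 + 1.
  f_x(P) = -9, f_y(P) = -59 (gradient nonzero, so P is smooth).
Step 3: tangent line at P: -9·(x − 1) + -59·(y − 3) = 0.
Expanding: -9*x - 59*y + 186 = 0.


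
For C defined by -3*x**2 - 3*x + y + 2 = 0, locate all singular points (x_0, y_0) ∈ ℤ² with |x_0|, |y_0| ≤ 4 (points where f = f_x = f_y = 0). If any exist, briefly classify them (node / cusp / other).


No singular points in the scanned grid; C is smooth there.

Compute partial derivatives:
  f_x = -6*x - 3.
  f_y = 1.
f_y = 1 is a nonzero constant, so f_y never vanishes: no point (x, y) can satisfy f = f_x = f_y = 0. In particular no (x, y) ∈ {−4, ..., 4}² is singular; the curve is smooth.


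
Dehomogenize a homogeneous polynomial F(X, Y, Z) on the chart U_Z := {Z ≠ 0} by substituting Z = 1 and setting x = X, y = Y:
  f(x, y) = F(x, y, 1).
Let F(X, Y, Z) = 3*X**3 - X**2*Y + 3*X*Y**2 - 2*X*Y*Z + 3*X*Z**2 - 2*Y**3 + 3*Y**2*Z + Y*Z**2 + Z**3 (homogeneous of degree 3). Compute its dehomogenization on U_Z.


f(x, y) = 3*x**3 - x**2*y + 3*x*y**2 - 2*x*y + 3*x - 2*y**3 + 3*y**2 + y + 1

On U_Z we set Z = 1. Each monomial c·X^i·Y^j·Z^k in F becomes c·x^i·y^j·1^k = c·x^i·y^j.
Substituting Z = 1: F(X, Y, 1) = 3*x**3 - x**2*y + 3*x*y**2 - 2*x*y + 3*x - 2*y**3 + 3*y**2 + y + 1.
Note: deg(f) ≤ deg(F) = 3; strict inequality happens when F is divisible by Z (lost terms).


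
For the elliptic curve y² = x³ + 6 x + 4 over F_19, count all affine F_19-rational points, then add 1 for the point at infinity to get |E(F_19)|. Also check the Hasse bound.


Affine points = {(0, 2), (0, 17), (1, 7), (1, 12), (2, 9), (2, 10), (3, 7), (3, 12), (4, 4), (4, 15), (5, 8), (5, 11), (6, 3), (6, 16), (7, 3), (7, 16), (10, 0), (14, 1), (14, 18), (15, 7), (15, 12), (16, 4), (16, 15), (18, 4), (18, 15)}; affine count = 25; |E(F_19)| = 26.

Discriminant check: Δ ∝ 4a³ + 27b² = 4·6³ + 27·4² = 4·216 + 27·16 ≡ 4 (mod 19). Nonzero ⇒ E is nonsingular.
For each x ∈ F_19, compute rhs = x³ + 6·x + 4 mod 19, then count y ∈ F_19 with y² ≡ rhs.
  x = 0: rhs = 4, matching y values: 2, 17 (2 points).
  x = 1: rhs = 11, matching y values: 7, 12 (2 points).
  x = 2: rhs = 5, matching y values: 9, 10 (2 points).
  x = 3: rhs = 11, matching y values: 7, 12 (2 points).
  x = 4: rhs = 16, matching y values: 4, 15 (2 points).
  x = 5: rhs = 7, matching y values: 8, 11 (2 points).
  x = 6: rhs = 9, matching y values: 3, 16 (2 points).
  x = 7: rhs = 9, matching y values: 3, 16 (2 points).
  x = 8: rhs = 13, matching y values: none (0 points).
  x = 9: rhs = 8, matching y values: none (0 points).
  x = 10: rhs = 0, matching y values: 0 (1 points).
  x = 11: rhs = 14, matching y values: none (0 points).
  x = 12: rhs = 18, matching y values: none (0 points).
  x = 13: rhs = 18, matching y values: none (0 points).
  x = 14: rhs = 1, matching y values: 1, 18 (2 points).
  x = 15: rhs = 11, matching y values: 7, 12 (2 points).
  x = 16: rhs = 16, matching y values: 4, 15 (2 points).
  x = 17: rhs = 3, matching y values: none (0 points).
  x = 18: rhs = 16, matching y values: 4, 15 (2 points).
Total affine count: 25.
Full point count |E(F_19)| = 25 + 1 = 26.
Hasse bound: |26 − (19+1)| = |6| = 6 ≤ 2√19 ≈ 8.7178 ✓.


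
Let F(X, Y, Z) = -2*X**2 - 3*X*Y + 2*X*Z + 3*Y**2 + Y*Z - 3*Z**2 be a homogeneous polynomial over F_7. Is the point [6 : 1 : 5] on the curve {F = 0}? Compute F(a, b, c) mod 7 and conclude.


F(6,1,5) ≡ 1 (mod 7); P is NOT on the curve.

Evaluate F(6, 1, 5) term-by-term (mod 7).
  -2*X**2 ↦ -2·36·1·1 = -72
  -3*X*Y ↦ -3·6·1·1 = -18
  2*X*Z ↦ 2·6·1·5 = 60
  3*Y**2 ↦ 3·1·1·1 = 3
  Y*Z ↦ 1·1·1·5 = 5
  -3*Z**2 ↦ -3·1·1·25 = -75
Sum: F(6, 1, 5) = (-72) + (-18) + (60) + (3) + (5) + (-75) = -97.
Reducing mod 7: -97 ≡ 1 (mod 7).
Since F(a, b, c) ≡ 1 ≠ 0 (mod 7), P does NOT lie on the curve.


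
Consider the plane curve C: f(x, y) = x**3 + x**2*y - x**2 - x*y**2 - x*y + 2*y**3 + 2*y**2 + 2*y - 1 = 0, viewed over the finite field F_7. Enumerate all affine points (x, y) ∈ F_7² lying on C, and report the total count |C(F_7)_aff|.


Affine F_7-points: {(0, 3), (2, 4), (2, 5), (3, 4), (5, 2), (6, 4)}; count = 6.

For each of the 49 pairs (x, y) ∈ F_7², evaluate f(x, y) mod 7. Record the zeros.
  x = 0: [0↦6, 1↦5, 2↦6, 3↦0, 4↦6, 5↦1, 6↦4]  zeros at y ∈ {3}
  x = 1: [0↦6, 1↦4, 2↦2, 3↦5, 4↦4, 5↦4, 6↦3]  zeros at y ∈ ∅
  x = 2: [0↦3, 1↦2, 2↦6, 3↦6, 4↦0, 5↦0, 6↦4]  zeros at y ∈ {4, 5}
  x = 3: [0↦3, 1↦5, 2↦3, 3↦2, 4↦0, 5↦2, 6↦6]  zeros at y ∈ {4}
  x = 4: [0↦5, 1↦5, 2↦6, 3↦6, 4↦3, 5↦2, 6↦1]  zeros at y ∈ ∅
  x = 5: [0↦1, 1↦1, 2↦0, 3↦3, 4↦1, 5↦6, 6↦2]  zeros at y ∈ {2}
  x = 6: [0↦4, 1↦6, 2↦5, 3↦6, 4↦0, 5↦6, 6↦1]  zeros at y ∈ {4}
Collecting zeros: affine points = {(0, 3), (2, 4), (2, 5), (3, 4), (5, 2), (6, 4)}.
Total count |C(F_7)_aff| = 6.


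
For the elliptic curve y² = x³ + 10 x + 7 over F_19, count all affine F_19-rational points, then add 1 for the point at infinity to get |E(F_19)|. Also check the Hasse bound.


Affine points = {(0, 8), (0, 11), (2, 4), (2, 15), (3, 8), (3, 11), (4, 4), (4, 15), (5, 7), (5, 12), (6, 6), (6, 13), (9, 3), (9, 16), (10, 9), (10, 10), (11, 2), (11, 17), (13, 4), (13, 15), (15, 6), (15, 13), (16, 8), (16, 11), (17, 6), (17, 13)}; affine count = 26; |E(F_19)| = 27.

Discriminant check: Δ ∝ 4a³ + 27b² = 4·10³ + 27·7² = 4·1000 + 27·49 ≡ 3 (mod 19). Nonzero ⇒ E is nonsingular.
For each x ∈ F_19, compute rhs = x³ + 10·x + 7 mod 19, then count y ∈ F_19 with y² ≡ rhs.
  x = 0: rhs = 7, matching y values: 8, 11 (2 points).
  x = 1: rhs = 18, matching y values: none (0 points).
  x = 2: rhs = 16, matching y values: 4, 15 (2 points).
  x = 3: rhs = 7, matching y values: 8, 11 (2 points).
  x = 4: rhs = 16, matching y values: 4, 15 (2 points).
  x = 5: rhs = 11, matching y values: 7, 12 (2 points).
  x = 6: rhs = 17, matching y values: 6, 13 (2 points).
  x = 7: rhs = 2, matching y values: none (0 points).
  x = 8: rhs = 10, matching y values: none (0 points).
  x = 9: rhs = 9, matching y values: 3, 16 (2 points).
  x = 10: rhs = 5, matching y values: 9, 10 (2 points).
  x = 11: rhs = 4, matching y values: 2, 17 (2 points).
  x = 12: rhs = 12, matching y values: none (0 points).
  x = 13: rhs = 16, matching y values: 4, 15 (2 points).
  x = 14: rhs = 3, matching y values: none (0 points).
  x = 15: rhs = 17, matching y values: 6, 13 (2 points).
  x = 16: rhs = 7, matching y values: 8, 11 (2 points).
  x = 17: rhs = 17, matching y values: 6, 13 (2 points).
  x = 18: rhs = 15, matching y values: none (0 points).
Total affine count: 26.
Full point count |E(F_19)| = 26 + 1 = 27.
Hasse bound: |27 − (19+1)| = |7| = 7 ≤ 2√19 ≈ 8.7178 ✓.


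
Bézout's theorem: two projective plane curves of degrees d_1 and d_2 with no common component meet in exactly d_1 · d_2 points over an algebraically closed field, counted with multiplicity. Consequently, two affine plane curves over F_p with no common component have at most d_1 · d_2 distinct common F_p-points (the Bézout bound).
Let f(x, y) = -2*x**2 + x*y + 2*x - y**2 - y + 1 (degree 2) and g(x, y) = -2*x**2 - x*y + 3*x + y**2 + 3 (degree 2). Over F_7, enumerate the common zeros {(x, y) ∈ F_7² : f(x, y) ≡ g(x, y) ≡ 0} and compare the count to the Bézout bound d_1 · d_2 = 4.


Common zeros: {(4, 2)}; count = 1; Bézout bound = 4.

deg(f) = 2, deg(g) = 2, so Bézout bound = 4.
Scan x ∈ F_7. For each x, list the y ∈ F_7 with f(x, y) ≡ 0 and those with g(x, y) ≡ 0 (mod 7); the common zeros in that column are the intersection.
  x = 0: f ≡ 0 at y ∈ ∅; g ≡ 0 at y ∈ {2, 5}; common: ∅.
  x = 1: f ≡ 0 at y ∈ {1, 6}; g ≡ 0 at y ∈ ∅; common: ∅.
  x = 2: f ≡ 0 at y ∈ ∅; g ≡ 0 at y ∈ {1}; common: ∅.
  x = 3: f ≡ 0 at y ∈ {3, 6}; g ≡ 0 at y ∈ ∅; common: ∅.
  x = 4: f ≡ 0 at y ∈ {1, 2}; g ≡ 0 at y ∈ {2}; common: {2}.
  x = 5: f ≡ 0 at y ∈ {2}; g ≡ 0 at y ∈ ∅; common: ∅.
  x = 6: f ≡ 0 at y ∈ ∅; g ≡ 0 at y ∈ {1, 5}; common: ∅.
Collecting: common zeros = {(4, 2)}, so the count is 1.
Comparison with the Bézout bound: 1 ≤ 4 = deg(f)·deg(g), as expected for curves with no common component (the affine F_7-count falls short of the bound because intersections may lie at infinity, over extension fields, or carry multiplicity).


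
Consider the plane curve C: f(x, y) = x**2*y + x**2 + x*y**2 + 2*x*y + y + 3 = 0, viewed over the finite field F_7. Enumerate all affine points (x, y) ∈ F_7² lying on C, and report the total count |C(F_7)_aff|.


Affine F_7-points: {(0, 4), (1, 5), (2, 0), (2, 6), (3, 2), (5, 0), (5, 4), (6, 2), (6, 5)}; count = 9.

For each of the 49 pairs (x, y) ∈ F_7², evaluate f(x, y) mod 7. Record the zeros.
  x = 0: [0↦3, 1↦4, 2↦5, 3↦6, 4↦0, 5↦1, 6↦2]  zeros at y ∈ {4}
  x = 1: [0↦4, 1↦2, 2↦2, 3↦4, 4↦1, 5↦0, 6↦1]  zeros at y ∈ {5}
  x = 2: [0↦0, 1↦4, 2↦5, 3↦3, 4↦5, 5↦4, 6↦0]  zeros at y ∈ {0, 6}
  x = 3: [0↦5, 1↦3, 2↦0, 3↦3, 4↦5, 5↦6, 6↦6]  zeros at y ∈ {2}
  x = 4: [0↦5, 1↦6, 2↦1, 3↦4, 4↦1, 5↦6, 6↦5]  zeros at y ∈ ∅
  x = 5: [0↦0, 1↦6, 2↦1, 3↦6, 4↦0, 5↦4, 6↦4]  zeros at y ∈ {0, 4}
  x = 6: [0↦4, 1↦3, 2↦0, 3↦2, 4↦2, 5↦0, 6↦3]  zeros at y ∈ {2, 5}
Collecting zeros: affine points = {(0, 4), (1, 5), (2, 0), (2, 6), (3, 2), (5, 0), (5, 4), (6, 2), (6, 5)}.
Total count |C(F_7)_aff| = 9.


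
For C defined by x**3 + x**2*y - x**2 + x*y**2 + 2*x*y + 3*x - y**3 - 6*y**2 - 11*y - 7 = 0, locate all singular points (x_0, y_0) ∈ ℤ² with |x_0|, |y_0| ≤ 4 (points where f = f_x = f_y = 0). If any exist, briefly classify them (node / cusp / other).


Singular points: {(1, -2)}; classification: cusp.

Compute partial derivatives:
  f_x = 3*x**2 + 2*x*y - 2*x + y**2 + 2*y + 3.
  f_y = x**2 + 2*x*y + 2*x - 3*y**2 - 12*y - 11.
Scan x_0 ∈ {−4, ..., 4}. For each x_0, f_y(x_0, y) is a polynomial in y; find its integer roots y ∈ {−4, ..., 4}, then test f_x and f at those candidates.
  x = -4: f_y(-4, y) = -3*y**2 - 20*y - 3; no integer root y with |y| ≤ 4.
  x = -3: f_y(-3, y) = -3*y**2 - 18*y - 8; no integer root y with |y| ≤ 4.
  x = -2: f_y(-2, y) = -3*y**2 - 16*y - 11; no integer root y with |y| ≤ 4.
  x = -1: f_y(-1, y) = -3*y**2 - 14*y - 12; no integer root y with |y| ≤ 4.
  x = 0: f_y(0, y) = -3*y**2 - 12*y - 11; no integer root y with |y| ≤ 4.
  x = 1: f_y(1, y) = -3*y**2 - 10*y - 8; vanishes at y ∈ {-2}. (1, -2): f_x = 0, f = 0 — SINGULAR.
  x = 2: f_y(2, y) = -3*y**2 - 8*y - 3; no integer root y with |y| ≤ 4.
  x = 3: f_y(3, y) = -3*y**2 - 6*y + 4; no integer root y with |y| ≤ 4.
  x = 4: f_y(4, y) = -3*y**2 - 4*y + 13; no integer root y with |y| ≤ 4.
Only singular point on the grid: (1, -2).
Classify: substitute x = 1 + u, y = -2 + v and expand: f = u**3 + u**2*v + u*v**2 - v**3 + v**2.
No constant or linear terms (consistent with a singular point). Quadratic part: v**2. Cubic part: u**3 + u**2*v + u*v**2 - v**3.
The quadratic part v**2 is a perfect square, so there is a single (double) tangent line v = 0, i.e. y = -2. Restricting the cubic part to that line (v = 0) leaves u**3 ≠ 0, so f is not divisible by v and the branch is v² ≈ -u**3 to lowest order — this is a cusp.
Classification: cusp.


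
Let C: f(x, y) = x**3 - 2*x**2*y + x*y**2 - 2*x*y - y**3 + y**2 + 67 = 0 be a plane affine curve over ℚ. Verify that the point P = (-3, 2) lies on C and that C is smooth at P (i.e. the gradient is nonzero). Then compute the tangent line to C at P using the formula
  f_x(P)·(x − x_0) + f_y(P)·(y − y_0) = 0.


Tangent line at P: 51*x - 32*y + 217 = 0.

Step 1: f(-3, 2) = 0, so P lies on C.
Step 2: partial derivatives
  f_x(x, y) = 3*x**2 - 4*x*y + y**2 - 2*y, f_y(x, y) = -2*x**2 + 2*x*y - 2*x - 3*y**2 + 2*y.
  f_x(P) = 51, f_y(P) = -32 (gradient nonzero, so P is smooth).
Step 3: tangent line at P: 51·(x − -3) + -32·(y − 2) = 0.
Expanding: 51*x - 32*y + 217 = 0.


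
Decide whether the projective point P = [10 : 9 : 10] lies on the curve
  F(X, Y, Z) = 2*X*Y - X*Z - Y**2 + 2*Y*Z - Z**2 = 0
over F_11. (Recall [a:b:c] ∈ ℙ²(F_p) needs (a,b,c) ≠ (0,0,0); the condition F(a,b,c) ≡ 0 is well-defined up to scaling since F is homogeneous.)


F(10,9,10) ≡ 2 (mod 11); P is NOT on the curve.

Evaluate F(10, 9, 10) term-by-term (mod 11).
  2*X*Y ↦ 2·10·9·1 = 180
  -X*Z ↦ -1·10·1·10 = -100
  -Y**2 ↦ -1·1·81·1 = -81
  2*Y*Z ↦ 2·1·9·10 = 180
  -Z**2 ↦ -1·1·1·100 = -100
Sum: F(10, 9, 10) = (180) + (-100) + (-81) + (180) + (-100) = 79.
Reducing mod 11: 79 ≡ 2 (mod 11).
Since F(a, b, c) ≡ 2 ≠ 0 (mod 11), P does NOT lie on the curve.


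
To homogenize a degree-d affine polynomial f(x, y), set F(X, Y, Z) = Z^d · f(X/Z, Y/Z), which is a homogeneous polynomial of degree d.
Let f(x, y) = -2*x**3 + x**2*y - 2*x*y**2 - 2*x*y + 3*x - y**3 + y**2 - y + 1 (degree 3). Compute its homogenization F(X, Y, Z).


F(X, Y, Z) = -2*X**3 + X**2*Y - 2*X*Y**2 - 2*X*Y*Z + 3*X*Z**2 - Y**3 + Y**2*Z - Y*Z**2 + Z**3

deg(f) = 3.
Substitute x = X/Z, y = Y/Z into f, then multiply by Z^3.
  monomial -2·x^3·y^0 ↦ -2·X^3·Y^0·Z^0.
  monomial 1·x^2·y^1 ↦ 1·X^2·Y^1·Z^0.
  monomial -2·x^1·y^2 ↦ -2·X^1·Y^2·Z^0.
  monomial -2·x^1·y^1 ↦ -2·X^1·Y^1·Z^1.
  monomial 3·x^1·y^0 ↦ 3·X^1·Y^0·Z^2.
  monomial -1·x^0·y^3 ↦ -1·X^0·Y^3·Z^0.
  monomial 1·x^0·y^2 ↦ 1·X^0·Y^2·Z^1.
  monomial -1·x^0·y^1 ↦ -1·X^0·Y^1·Z^2.
  monomial 1·x^0·y^0 ↦ 1·X^0·Y^0·Z^3.
Collecting: F(X, Y, Z) = -2*X**3 + X**2*Y - 2*X*Y**2 - 2*X*Y*Z + 3*X*Z**2 - Y**3 + Y**2*Z - Y*Z**2 + Z**3.


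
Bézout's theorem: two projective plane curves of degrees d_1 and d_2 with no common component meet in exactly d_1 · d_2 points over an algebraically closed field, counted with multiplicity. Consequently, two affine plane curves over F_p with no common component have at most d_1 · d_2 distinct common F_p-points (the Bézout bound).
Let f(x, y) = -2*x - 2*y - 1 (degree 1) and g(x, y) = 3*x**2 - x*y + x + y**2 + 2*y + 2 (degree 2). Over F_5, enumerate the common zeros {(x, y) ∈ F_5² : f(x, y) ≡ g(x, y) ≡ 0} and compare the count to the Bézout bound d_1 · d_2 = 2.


Common zeros: {(0, 2)}; count = 1; Bézout bound = 2.

deg(f) = 1, deg(g) = 2, so Bézout bound = 2.
Scan x ∈ F_5. For each x, list the y ∈ F_5 with f(x, y) ≡ 0 and those with g(x, y) ≡ 0 (mod 5); the common zeros in that column are the intersection.
  x = 0: f ≡ 0 at y ∈ {2}; g ≡ 0 at y ∈ {1, 2}; common: {2}.
  x = 1: f ≡ 0 at y ∈ {1}; g ≡ 0 at y ∈ ∅; common: ∅.
  x = 2: f ≡ 0 at y ∈ {0}; g ≡ 0 at y ∈ {2, 3}; common: ∅.
  x = 3: f ≡ 0 at y ∈ {4}; g ≡ 0 at y ∈ ∅; common: ∅.
  x = 4: f ≡ 0 at y ∈ {3}; g ≡ 0 at y ∈ ∅; common: ∅.
Collecting: common zeros = {(0, 2)}, so the count is 1.
Comparison with the Bézout bound: 1 ≤ 2 = deg(f)·deg(g), as expected for curves with no common component (the affine F_5-count falls short of the bound because intersections may lie at infinity, over extension fields, or carry multiplicity).


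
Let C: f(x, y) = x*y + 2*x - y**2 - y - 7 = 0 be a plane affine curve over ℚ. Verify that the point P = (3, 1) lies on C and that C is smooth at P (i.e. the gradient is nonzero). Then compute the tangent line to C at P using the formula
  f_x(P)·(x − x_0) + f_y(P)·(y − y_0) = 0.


Tangent line at P: 3*x - 9 = 0.

Step 1: f(3, 1) = 0, so P lies on C.
Step 2: partial derivatives
  f_x(x, y) = y + 2, f_y(x, y) = x - 2*y - 1.
  f_x(P) = 3, f_y(P) = 0 (gradient nonzero, so P is smooth).
Step 3: tangent line at P: 3·(x − 3) + 0·(y − 1) = 0.
Expanding: 3*x - 9 = 0.


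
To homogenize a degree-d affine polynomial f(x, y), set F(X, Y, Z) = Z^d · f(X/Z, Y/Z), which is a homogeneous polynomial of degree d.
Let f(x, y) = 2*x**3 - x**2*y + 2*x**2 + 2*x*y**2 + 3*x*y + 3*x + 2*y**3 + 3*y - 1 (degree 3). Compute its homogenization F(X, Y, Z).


F(X, Y, Z) = 2*X**3 - X**2*Y + 2*X**2*Z + 2*X*Y**2 + 3*X*Y*Z + 3*X*Z**2 + 2*Y**3 + 3*Y*Z**2 - Z**3

deg(f) = 3.
Substitute x = X/Z, y = Y/Z into f, then multiply by Z^3.
  monomial 2·x^3·y^0 ↦ 2·X^3·Y^0·Z^0.
  monomial -1·x^2·y^1 ↦ -1·X^2·Y^1·Z^0.
  monomial 2·x^2·y^0 ↦ 2·X^2·Y^0·Z^1.
  monomial 2·x^1·y^2 ↦ 2·X^1·Y^2·Z^0.
  monomial 3·x^1·y^1 ↦ 3·X^1·Y^1·Z^1.
  monomial 3·x^1·y^0 ↦ 3·X^1·Y^0·Z^2.
  monomial 2·x^0·y^3 ↦ 2·X^0·Y^3·Z^0.
  monomial 3·x^0·y^1 ↦ 3·X^0·Y^1·Z^2.
  monomial -1·x^0·y^0 ↦ -1·X^0·Y^0·Z^3.
Collecting: F(X, Y, Z) = 2*X**3 - X**2*Y + 2*X**2*Z + 2*X*Y**2 + 3*X*Y*Z + 3*X*Z**2 + 2*Y**3 + 3*Y*Z**2 - Z**3.


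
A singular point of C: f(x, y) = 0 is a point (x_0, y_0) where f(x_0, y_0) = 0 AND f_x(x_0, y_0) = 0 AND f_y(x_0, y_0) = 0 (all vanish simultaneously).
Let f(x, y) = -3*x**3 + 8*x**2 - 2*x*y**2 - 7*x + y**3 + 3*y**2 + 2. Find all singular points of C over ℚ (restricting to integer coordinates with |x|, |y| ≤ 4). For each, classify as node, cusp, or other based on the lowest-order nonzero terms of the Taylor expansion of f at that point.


Singular points: {(1, 0)}; classification: node.

Compute partial derivatives:
  f_x = -9*x**2 + 16*x - 2*y**2 - 7.
  f_y = -4*x*y + 3*y**2 + 6*y.
Scan x_0 ∈ {−4, ..., 4}. For each x_0, f_y(x_0, y) is a polynomial in y; find its integer roots y ∈ {−4, ..., 4}, then test f_x and f at those candidates.
  x = -4: f_y(-4, y) = 3*y**2 + 22*y; vanishes at y ∈ {0}. (-4, 0): f_x = -215 ≠ 0.
  x = -3: f_y(-3, y) = 3*y**2 + 18*y; vanishes at y ∈ {0}. (-3, 0): f_x = -136 ≠ 0.
  x = -2: f_y(-2, y) = 3*y**2 + 14*y; vanishes at y ∈ {0}. (-2, 0): f_x = -75 ≠ 0.
  x = -1: f_y(-1, y) = 3*y**2 + 10*y; vanishes at y ∈ {0}. (-1, 0): f_x = -32 ≠ 0.
  x = 0: f_y(0, y) = 3*y**2 + 6*y; vanishes at y ∈ {-2, 0}. (0, -2): f_x = -15 ≠ 0; (0, 0): f_x = -7 ≠ 0.
  x = 1: f_y(1, y) = 3*y**2 + 2*y; vanishes at y ∈ {0}. (1, 0): f_x = 0, f = 0 — SINGULAR.
  x = 2: f_y(2, y) = 3*y**2 - 2*y; vanishes at y ∈ {0}. (2, 0): f_x = -11 ≠ 0.
  x = 3: f_y(3, y) = 3*y**2 - 6*y; vanishes at y ∈ {0, 2}. (3, 0): f_x = -40 ≠ 0; (3, 2): f_x = -48 ≠ 0.
  x = 4: f_y(4, y) = 3*y**2 - 10*y; vanishes at y ∈ {0}. (4, 0): f_x = -87 ≠ 0.
Only singular point on the grid: (1, 0).
Classify: substitute x = 1 + u, y = 0 + v and expand: f = -3*u**3 - u**2 - 2*u*v**2 + v**3 + v**2.
No constant or linear terms (consistent with a singular point). Quadratic part: -u**2 + v**2. Cubic part: -3*u**3 - 2*u*v**2 + v**3.
The quadratic part v**2 - u**2 = (v − u)(v + u) splits into two distinct linear factors, so there are two distinct tangent lines y − 0 = ±(x − 1) — this is a node (ordinary double point).
Classification: node.


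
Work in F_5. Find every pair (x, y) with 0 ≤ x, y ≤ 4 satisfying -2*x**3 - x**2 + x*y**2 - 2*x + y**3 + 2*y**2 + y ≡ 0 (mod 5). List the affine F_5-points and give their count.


Affine F_5-points: {(0, 0), (0, 4), (1, 0), (1, 1)}; count = 4.

For each of the 25 pairs (x, y) ∈ F_5², evaluate f(x, y) mod 5. Record the zeros.
  x = 0: [0↦0, 1↦4, 2↦3, 3↦3, 4↦0]  zeros at y ∈ {0, 4}
  x = 1: [0↦0, 1↦0, 2↦2, 3↦2, 4↦1]  zeros at y ∈ {0, 1}
  x = 2: [0↦1, 1↦2, 2↦2, 3↦2, 4↦3]  zeros at y ∈ ∅
  x = 3: [0↦1, 1↦3, 2↦1, 3↦1, 4↦4]  zeros at y ∈ ∅
  x = 4: [0↦3, 1↦1, 2↦2, 3↦2, 4↦2]  zeros at y ∈ ∅
Collecting zeros: affine points = {(0, 0), (0, 4), (1, 0), (1, 1)}.
Total count |C(F_5)_aff| = 4.


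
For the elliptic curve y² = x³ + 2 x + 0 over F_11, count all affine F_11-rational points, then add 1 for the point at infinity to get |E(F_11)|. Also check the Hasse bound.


Affine points = {(0, 0), (1, 5), (1, 6), (2, 1), (2, 10), (3, 0), (5, 5), (5, 6), (7, 4), (7, 7), (8, 0)}; affine count = 11; |E(F_11)| = 12.

Discriminant check: Δ ∝ 4a³ + 27b² = 4·2³ + 27·0² = 4·8 + 27·0 ≡ 10 (mod 11). Nonzero ⇒ E is nonsingular.
For each x ∈ F_11, compute rhs = x³ + 2·x + 0 mod 11, then count y ∈ F_11 with y² ≡ rhs.
  x = 0: rhs = 0, matching y values: 0 (1 points).
  x = 1: rhs = 3, matching y values: 5, 6 (2 points).
  x = 2: rhs = 1, matching y values: 1, 10 (2 points).
  x = 3: rhs = 0, matching y values: 0 (1 points).
  x = 4: rhs = 6, matching y values: none (0 points).
  x = 5: rhs = 3, matching y values: 5, 6 (2 points).
  x = 6: rhs = 8, matching y values: none (0 points).
  x = 7: rhs = 5, matching y values: 4, 7 (2 points).
  x = 8: rhs = 0, matching y values: 0 (1 points).
  x = 9: rhs = 10, matching y values: none (0 points).
  x = 10: rhs = 8, matching y values: none (0 points).
Total affine count: 11.
Full point count |E(F_11)| = 11 + 1 = 12.
Hasse bound: |12 − (11+1)| = |0| = 0 ≤ 2√11 ≈ 6.6332 ✓.


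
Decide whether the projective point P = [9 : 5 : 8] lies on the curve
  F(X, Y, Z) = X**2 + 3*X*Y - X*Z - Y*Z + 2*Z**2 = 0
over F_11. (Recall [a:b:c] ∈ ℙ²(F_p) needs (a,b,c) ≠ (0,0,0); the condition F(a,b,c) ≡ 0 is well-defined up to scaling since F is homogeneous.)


F(9,5,8) ≡ 1 (mod 11); P is NOT on the curve.

Evaluate F(9, 5, 8) term-by-term (mod 11).
  X**2 ↦ 1·81·1·1 = 81
  3*X*Y ↦ 3·9·5·1 = 135
  -X*Z ↦ -1·9·1·8 = -72
  -Y*Z ↦ -1·1·5·8 = -40
  2*Z**2 ↦ 2·1·1·64 = 128
Sum: F(9, 5, 8) = (81) + (135) + (-72) + (-40) + (128) = 232.
Reducing mod 11: 232 ≡ 1 (mod 11).
Since F(a, b, c) ≡ 1 ≠ 0 (mod 11), P does NOT lie on the curve.


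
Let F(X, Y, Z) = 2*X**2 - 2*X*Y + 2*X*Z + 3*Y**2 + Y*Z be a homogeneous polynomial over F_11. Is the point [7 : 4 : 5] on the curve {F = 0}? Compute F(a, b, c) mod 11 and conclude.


F(7,4,5) ≡ 4 (mod 11); P is NOT on the curve.

Evaluate F(7, 4, 5) term-by-term (mod 11).
  2*X**2 ↦ 2·49·1·1 = 98
  -2*X*Y ↦ -2·7·4·1 = -56
  2*X*Z ↦ 2·7·1·5 = 70
  3*Y**2 ↦ 3·1·16·1 = 48
  Y*Z ↦ 1·1·4·5 = 20
Sum: F(7, 4, 5) = (98) + (-56) + (70) + (48) + (20) = 180.
Reducing mod 11: 180 ≡ 4 (mod 11).
Since F(a, b, c) ≡ 4 ≠ 0 (mod 11), P does NOT lie on the curve.


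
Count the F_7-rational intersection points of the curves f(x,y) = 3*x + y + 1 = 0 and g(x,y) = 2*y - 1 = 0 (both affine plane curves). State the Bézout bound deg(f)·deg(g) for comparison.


Common zeros: {(3, 4)}; count = 1; Bézout bound = 1.

deg(f) = 1, deg(g) = 1, so Bézout bound = 1.
Scan x ∈ F_7. For each x, list the y ∈ F_7 with f(x, y) ≡ 0 and those with g(x, y) ≡ 0 (mod 7); the common zeros in that column are the intersection.
  x = 0: f ≡ 0 at y ∈ {6}; g ≡ 0 at y ∈ {4}; common: ∅.
  x = 1: f ≡ 0 at y ∈ {3}; g ≡ 0 at y ∈ {4}; common: ∅.
  x = 2: f ≡ 0 at y ∈ {0}; g ≡ 0 at y ∈ {4}; common: ∅.
  x = 3: f ≡ 0 at y ∈ {4}; g ≡ 0 at y ∈ {4}; common: {4}.
  x = 4: f ≡ 0 at y ∈ {1}; g ≡ 0 at y ∈ {4}; common: ∅.
  x = 5: f ≡ 0 at y ∈ {5}; g ≡ 0 at y ∈ {4}; common: ∅.
  x = 6: f ≡ 0 at y ∈ {2}; g ≡ 0 at y ∈ {4}; common: ∅.
Collecting: common zeros = {(3, 4)}, so the count is 1.
Comparison with the Bézout bound: 1 ≤ 1 = deg(f)·deg(g), as expected for curves with no common component (the bound is attained).


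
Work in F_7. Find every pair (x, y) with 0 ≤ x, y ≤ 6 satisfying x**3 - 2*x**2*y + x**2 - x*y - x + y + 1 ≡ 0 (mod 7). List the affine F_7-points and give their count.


Affine F_7-points: {(0, 6), (1, 1), (2, 2), (3, 1), (4, 0), (4, 1), (4, 2), (4, 3), (4, 4), (4, 5), (4, 6), (5, 4)}; count = 12.

For each of the 49 pairs (x, y) ∈ F_7², evaluate f(x, y) mod 7. Record the zeros.
  x = 0: [0↦1, 1↦2, 2↦3, 3↦4, 4↦5, 5↦6, 6↦0]  zeros at y ∈ {6}
  x = 1: [0↦2, 1↦0, 2↦5, 3↦3, 4↦1, 5↦6, 6↦4]  zeros at y ∈ {1}
  x = 2: [0↦4, 1↦2, 2↦0, 3↦5, 4↦3, 5↦1, 6↦6]  zeros at y ∈ {2}
  x = 3: [0↦6, 1↦0, 2↦1, 3↦2, 4↦3, 5↦4, 6↦5]  zeros at y ∈ {1}
  x = 4: [0↦0, 1↦0, 2↦0, 3↦0, 4↦0, 5↦0, 6↦0]  zeros at y ∈ {0, 1, 2, 3, 4, 5, 6}
  x = 5: [0↦6, 1↦1, 2↦3, 3↦5, 4↦0, 5↦2, 6↦4]  zeros at y ∈ {4}
  x = 6: [0↦2, 1↦2, 2↦2, 3↦2, 4↦2, 5↦2, 6↦2]  zeros at y ∈ ∅
Collecting zeros: affine points = {(0, 6), (1, 1), (2, 2), (3, 1), (4, 0), (4, 1), (4, 2), (4, 3), (4, 4), (4, 5), (4, 6), (5, 4)}.
Total count |C(F_7)_aff| = 12.


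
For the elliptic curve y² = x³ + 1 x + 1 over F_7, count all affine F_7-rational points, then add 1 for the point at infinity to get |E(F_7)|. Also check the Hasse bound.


Affine points = {(0, 1), (0, 6), (2, 2), (2, 5)}; affine count = 4; |E(F_7)| = 5.

Discriminant check: Δ ∝ 4a³ + 27b² = 4·1³ + 27·1² = 4·1 + 27·1 ≡ 3 (mod 7). Nonzero ⇒ E is nonsingular.
For each x ∈ F_7, compute rhs = x³ + 1·x + 1 mod 7, then count y ∈ F_7 with y² ≡ rhs.
  x = 0: rhs = 1, matching y values: 1, 6 (2 points).
  x = 1: rhs = 3, matching y values: none (0 points).
  x = 2: rhs = 4, matching y values: 2, 5 (2 points).
  x = 3: rhs = 3, matching y values: none (0 points).
  x = 4: rhs = 6, matching y values: none (0 points).
  x = 5: rhs = 5, matching y values: none (0 points).
  x = 6: rhs = 6, matching y values: none (0 points).
Total affine count: 4.
Full point count |E(F_7)| = 4 + 1 = 5.
Hasse bound: |5 − (7+1)| = |-3| = 3 ≤ 2√7 ≈ 5.2915 ✓.


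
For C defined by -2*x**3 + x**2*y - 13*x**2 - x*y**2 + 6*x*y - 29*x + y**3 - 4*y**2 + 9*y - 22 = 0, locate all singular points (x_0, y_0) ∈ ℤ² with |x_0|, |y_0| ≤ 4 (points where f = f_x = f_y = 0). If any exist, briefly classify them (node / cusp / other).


Singular points: {(-2, 1)}; classification: cusp.

Compute partial derivatives:
  f_x = -6*x**2 + 2*x*y - 26*x - y**2 + 6*y - 29.
  f_y = x**2 - 2*x*y + 6*x + 3*y**2 - 8*y + 9.
Scan x_0 ∈ {−4, ..., 4}. For each x_0, f_y(x_0, y) is a polynomial in y; find its integer roots y ∈ {−4, ..., 4}, then test f_x and f at those candidates.
  x = -4: f_y(-4, y) = 3*y**2 + 1; no integer root y with |y| ≤ 4.
  x = -3: f_y(-3, y) = 3*y**2 - 2*y; vanishes at y ∈ {0}. (-3, 0): f_x = -5 ≠ 0.
  x = -2: f_y(-2, y) = 3*y**2 - 4*y + 1; vanishes at y ∈ {1}. (-2, 1): f_x = 0, f = 0 — SINGULAR.
  x = -1: f_y(-1, y) = 3*y**2 - 6*y + 4; no integer root y with |y| ≤ 4.
  x = 0: f_y(0, y) = 3*y**2 - 8*y + 9; no integer root y with |y| ≤ 4.
  x = 1: f_y(1, y) = 3*y**2 - 10*y + 16; no integer root y with |y| ≤ 4.
  x = 2: f_y(2, y) = 3*y**2 - 12*y + 25; no integer root y with |y| ≤ 4.
  x = 3: f_y(3, y) = 3*y**2 - 14*y + 36; no integer root y with |y| ≤ 4.
  x = 4: f_y(4, y) = 3*y**2 - 16*y + 49; no integer root y with |y| ≤ 4.
Only singular point on the grid: (-2, 1).
Classify: substitute x = -2 + u, y = 1 + v and expand: f = -2*u**3 + u**2*v - u*v**2 + v**3 + v**2.
No constant or linear terms (consistent with a singular point). Quadratic part: v**2. Cubic part: -2*u**3 + u**2*v - u*v**2 + v**3.
The quadratic part v**2 is a perfect square, so there is a single (double) tangent line v = 0, i.e. y = 1. Restricting the cubic part to that line (v = 0) leaves -2*u**3 ≠ 0, so f is not divisible by v and the branch is v² ≈ 2*u**3 to lowest order — this is a cusp.
Classification: cusp.


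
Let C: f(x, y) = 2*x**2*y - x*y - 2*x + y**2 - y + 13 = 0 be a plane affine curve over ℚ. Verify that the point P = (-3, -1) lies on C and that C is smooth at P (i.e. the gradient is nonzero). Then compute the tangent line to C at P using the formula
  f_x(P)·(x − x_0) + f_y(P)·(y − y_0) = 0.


Tangent line at P: 11*x + 18*y + 51 = 0.

Step 1: f(-3, -1) = 0, so P lies on C.
Step 2: partial derivatives
  f_x(x, y) = 4*x*y - y - 2, f_y(x, y) = 2*x**2 - x + 2*y - 1.
  f_x(P) = 11, f_y(P) = 18 (gradient nonzero, so P is smooth).
Step 3: tangent line at P: 11·(x − -3) + 18·(y − -1) = 0.
Expanding: 11*x + 18*y + 51 = 0.


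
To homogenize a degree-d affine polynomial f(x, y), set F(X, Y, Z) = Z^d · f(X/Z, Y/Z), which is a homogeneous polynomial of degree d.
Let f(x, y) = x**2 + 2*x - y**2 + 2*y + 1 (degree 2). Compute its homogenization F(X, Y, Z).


F(X, Y, Z) = X**2 + 2*X*Z - Y**2 + 2*Y*Z + Z**2

deg(f) = 2.
Substitute x = X/Z, y = Y/Z into f, then multiply by Z^2.
  monomial 1·x^2·y^0 ↦ 1·X^2·Y^0·Z^0.
  monomial 2·x^1·y^0 ↦ 2·X^1·Y^0·Z^1.
  monomial -1·x^0·y^2 ↦ -1·X^0·Y^2·Z^0.
  monomial 2·x^0·y^1 ↦ 2·X^0·Y^1·Z^1.
  monomial 1·x^0·y^0 ↦ 1·X^0·Y^0·Z^2.
Collecting: F(X, Y, Z) = X**2 + 2*X*Z - Y**2 + 2*Y*Z + Z**2.


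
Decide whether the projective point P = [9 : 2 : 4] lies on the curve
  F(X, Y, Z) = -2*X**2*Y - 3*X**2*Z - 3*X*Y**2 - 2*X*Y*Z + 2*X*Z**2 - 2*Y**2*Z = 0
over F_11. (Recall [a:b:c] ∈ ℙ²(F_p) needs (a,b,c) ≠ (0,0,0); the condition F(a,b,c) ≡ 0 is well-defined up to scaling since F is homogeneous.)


F(9,2,4) ≡ 6 (mod 11); P is NOT on the curve.

Evaluate F(9, 2, 4) term-by-term (mod 11).
  -2*X**2*Y ↦ -2·81·2·1 = -324
  -3*X**2*Z ↦ -3·81·1·4 = -972
  -3*X*Y**2 ↦ -3·9·4·1 = -108
  -2*X*Y*Z ↦ -2·9·2·4 = -144
  2*X*Z**2 ↦ 2·9·1·16 = 288
  -2*Y**2*Z ↦ -2·1·4·4 = -32
Sum: F(9, 2, 4) = (-324) + (-972) + (-108) + (-144) + (288) + (-32) = -1292.
Reducing mod 11: -1292 ≡ 6 (mod 11).
Since F(a, b, c) ≡ 6 ≠ 0 (mod 11), P does NOT lie on the curve.


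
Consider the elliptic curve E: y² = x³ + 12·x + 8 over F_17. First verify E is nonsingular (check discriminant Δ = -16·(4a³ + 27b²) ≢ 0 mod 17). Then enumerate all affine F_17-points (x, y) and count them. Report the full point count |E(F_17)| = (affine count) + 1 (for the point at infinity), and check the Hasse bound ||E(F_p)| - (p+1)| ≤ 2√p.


Affine points = {(0, 5), (0, 12), (1, 2), (1, 15), (4, 1), (4, 16), (8, 2), (8, 15), (11, 3), (11, 14), (13, 7), (13, 10), (14, 8), (14, 9)}; affine count = 14; |E(F_17)| = 15.

Discriminant check: Δ ∝ 4a³ + 27b² = 4·12³ + 27·8² = 4·1728 + 27·64 ≡ 4 (mod 17). Nonzero ⇒ E is nonsingular.
For each x ∈ F_17, compute rhs = x³ + 12·x + 8 mod 17, then count y ∈ F_17 with y² ≡ rhs.
  x = 0: rhs = 8, matching y values: 5, 12 (2 points).
  x = 1: rhs = 4, matching y values: 2, 15 (2 points).
  x = 2: rhs = 6, matching y values: none (0 points).
  x = 3: rhs = 3, matching y values: none (0 points).
  x = 4: rhs = 1, matching y values: 1, 16 (2 points).
  x = 5: rhs = 6, matching y values: none (0 points).
  x = 6: rhs = 7, matching y values: none (0 points).
  x = 7: rhs = 10, matching y values: none (0 points).
  x = 8: rhs = 4, matching y values: 2, 15 (2 points).
  x = 9: rhs = 12, matching y values: none (0 points).
  x = 10: rhs = 6, matching y values: none (0 points).
  x = 11: rhs = 9, matching y values: 3, 14 (2 points).
  x = 12: rhs = 10, matching y values: none (0 points).
  x = 13: rhs = 15, matching y values: 7, 10 (2 points).
  x = 14: rhs = 13, matching y values: 8, 9 (2 points).
  x = 15: rhs = 10, matching y values: none (0 points).
  x = 16: rhs = 12, matching y values: none (0 points).
Total affine count: 14.
Full point count |E(F_17)| = 14 + 1 = 15.
Hasse bound: |15 − (17+1)| = |-3| = 3 ≤ 2√17 ≈ 8.2462 ✓.
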